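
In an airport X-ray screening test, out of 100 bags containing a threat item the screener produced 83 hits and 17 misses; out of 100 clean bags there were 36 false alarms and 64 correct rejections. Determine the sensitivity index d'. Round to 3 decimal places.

d' = 1.313

H = 83/100 = 0.8300
FA = 36/100 = 0.3600
Φ⁻¹(H) = Φ⁻¹(0.8300) = 0.9542
Φ⁻¹(FA) = Φ⁻¹(0.3600) = -0.3585
d' = z(H) − z(FA) = 0.9542 − (-0.3585) = 1.3127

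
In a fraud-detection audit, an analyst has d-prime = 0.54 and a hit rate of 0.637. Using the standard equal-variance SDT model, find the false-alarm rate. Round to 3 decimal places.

z(hit rate) = z(0.637) = 0.3505
z(FA) = z(H) − d' = 0.3505 − 0.54 = -0.1895
false-alarm rate = Φ(-0.1895) = 0.4249

false-alarm rate = 0.425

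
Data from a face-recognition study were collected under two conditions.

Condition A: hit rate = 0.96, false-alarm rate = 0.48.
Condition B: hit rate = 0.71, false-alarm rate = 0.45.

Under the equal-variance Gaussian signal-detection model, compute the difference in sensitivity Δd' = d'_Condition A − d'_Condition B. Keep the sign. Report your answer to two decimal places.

Δd' = 1.12

Condition A: z(0.96) = 1.751, z(0.48) = -0.050, d' = 1.801
Condition B: z(0.71) = 0.553, z(0.45) = -0.126, d' = 0.679
Δd' = d'_Condition A − d'_Condition B = 1.801 − 0.679 = 1.122
Condition A has the higher sensitivity.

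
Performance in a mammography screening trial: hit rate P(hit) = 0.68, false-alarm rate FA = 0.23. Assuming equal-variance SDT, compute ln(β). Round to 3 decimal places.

z(0.68) = 0.4677, z(0.23) = -0.7388
ln β = −½·[z(H)² − z(FA)²] = −0.5 × (0.2187 − 0.5458) = 0.16355

ln β = 0.164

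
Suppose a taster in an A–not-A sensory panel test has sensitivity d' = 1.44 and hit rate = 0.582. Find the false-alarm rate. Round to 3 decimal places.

z(hit rate) = z(0.582) = 0.2070
z(FA) = z(H) − d' = 0.2070 − 1.44 = -1.2330
false-alarm rate = Φ(-1.2330) = 0.1088

false-alarm rate = 0.109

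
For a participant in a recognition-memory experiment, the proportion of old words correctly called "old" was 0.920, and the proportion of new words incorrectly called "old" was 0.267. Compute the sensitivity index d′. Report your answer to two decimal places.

d′ = 2.03

Φ⁻¹(0.920) = 1.405, Φ⁻¹(0.267) = -0.622
d' = z(H) − z(FA) = 1.405 − (-0.622) = 2.027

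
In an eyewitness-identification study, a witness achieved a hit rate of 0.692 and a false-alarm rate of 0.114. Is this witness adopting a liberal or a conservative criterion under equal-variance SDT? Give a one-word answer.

z(H) = 0.502, z(FA) = -1.206
c = −½·(z(H) + z(FA)) = 0.352
c > 0 → conservative criterion (biased toward responding “no”).

conservative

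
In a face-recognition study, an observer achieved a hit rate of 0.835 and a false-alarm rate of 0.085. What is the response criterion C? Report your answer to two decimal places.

C = 0.20

Φ⁻¹(H) = Φ⁻¹(0.835) = 0.974
Φ⁻¹(FA) = Φ⁻¹(0.085) = -1.372
c = −½·[z(H) + z(FA)] = −0.5 × (0.974 + (-1.372)) = 0.199
c > 0: the observer has a conservative response bias.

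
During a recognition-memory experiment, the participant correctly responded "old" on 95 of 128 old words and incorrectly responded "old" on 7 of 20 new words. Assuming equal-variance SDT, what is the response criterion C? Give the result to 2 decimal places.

C = -0.13

H = 95/128 = 0.7422
FA = 7/20 = 0.3500
z(H) = z(0.7422) = 0.650
z(FA) = z(0.3500) = -0.385
c = −½·[z(H) + z(FA)] = −0.5 × (0.650 + (-0.385)) = -0.1325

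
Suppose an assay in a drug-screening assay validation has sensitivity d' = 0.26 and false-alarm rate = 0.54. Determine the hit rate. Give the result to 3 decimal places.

z(false-alarm rate) = z(0.54) = 0.1004
z(H) = z(FA) + d' = 0.1004 + 0.26 = 0.3604
hit rate = Φ(0.3604) = 0.6407

hit rate = 0.641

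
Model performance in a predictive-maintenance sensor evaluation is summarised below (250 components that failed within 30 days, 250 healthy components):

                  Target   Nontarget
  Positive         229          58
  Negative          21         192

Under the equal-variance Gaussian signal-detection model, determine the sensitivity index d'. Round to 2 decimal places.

H = 229/250 = 0.9160
FA = 58/250 = 0.2320
z(H) = 1.3787
z(FA) = -0.7323
d' = z(H) − z(FA) = 1.3787 − (-0.7323) = 2.1110

d' = 2.11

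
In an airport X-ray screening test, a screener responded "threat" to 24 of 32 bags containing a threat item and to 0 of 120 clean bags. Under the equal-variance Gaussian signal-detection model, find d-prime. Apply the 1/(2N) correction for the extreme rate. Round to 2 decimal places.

The false-alarm rate is 0/120 = 0, so apply the 1/(2N) correction: FA → 1/(2·120) = 0.00417.
z(H) = z(0.75000) = 0.674
z(FA) = z(0.00417) = -2.638
d' = 0.674 − (-2.638) = 3.312

d-prime = 3.31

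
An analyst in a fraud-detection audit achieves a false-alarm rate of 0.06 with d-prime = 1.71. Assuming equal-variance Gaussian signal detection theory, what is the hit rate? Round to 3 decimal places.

z(false-alarm rate) = z(0.06) = -1.5548
z(H) = z(FA) + d' = -1.5548 + 1.71 = 0.1552
hit rate = Φ(0.1552) = 0.5617

hit rate = 0.562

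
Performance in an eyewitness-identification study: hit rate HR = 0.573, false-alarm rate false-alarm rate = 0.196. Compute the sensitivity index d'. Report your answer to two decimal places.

d' = 1.04

Φ⁻¹(0.573) = 0.1840, Φ⁻¹(0.196) = -0.8560
d' = z(H) − z(FA) = 0.1840 − (-0.8560) = 1.0400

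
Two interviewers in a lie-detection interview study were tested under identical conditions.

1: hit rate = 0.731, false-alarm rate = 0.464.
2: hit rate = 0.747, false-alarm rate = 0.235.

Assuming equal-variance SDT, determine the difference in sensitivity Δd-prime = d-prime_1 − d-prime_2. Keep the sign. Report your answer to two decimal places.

Δd-prime = -0.68

1: z(0.731) = 0.616, z(0.464) = -0.090, d' = 0.706
2: z(0.747) = 0.665, z(0.235) = -0.722, d' = 1.387
Δd' = d'_1 − d'_2 = 0.706 − 1.387 = -0.681
2 has the higher sensitivity.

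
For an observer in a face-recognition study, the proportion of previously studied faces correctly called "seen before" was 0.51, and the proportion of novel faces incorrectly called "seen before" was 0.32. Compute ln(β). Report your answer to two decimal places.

ln β = 0.11

Φ⁻¹(H) = Φ⁻¹(0.51) = 0.025
Φ⁻¹(FA) = Φ⁻¹(0.32) = -0.468
ln β = −½·[z(H)² − z(FA)²] = −0.5 × (0.001 − 0.219) = 0.109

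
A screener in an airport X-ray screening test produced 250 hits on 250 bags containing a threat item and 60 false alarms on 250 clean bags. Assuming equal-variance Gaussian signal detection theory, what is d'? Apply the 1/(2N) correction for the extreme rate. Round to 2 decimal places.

The hit rate is 250/250 = 1, so apply the 1/(2N) correction: H → 1 − 1/(2·250) = 0.99800.
z(H) = z(0.99800) = 2.878
z(FA) = z(0.24000) = -0.706
d' = 2.878 − (-0.706) = 3.584

d' = 3.58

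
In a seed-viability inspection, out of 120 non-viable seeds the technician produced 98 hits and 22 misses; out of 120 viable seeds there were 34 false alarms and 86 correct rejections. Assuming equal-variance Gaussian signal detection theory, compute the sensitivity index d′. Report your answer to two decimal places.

H = 98/120 = 0.8167
FA = 34/120 = 0.2833
z(H) = z(0.8167) = 0.903
z(FA) = z(0.2833) = -0.573
d' = z(H) − z(FA) = 0.903 − (-0.573) = 1.476

d′ = 1.48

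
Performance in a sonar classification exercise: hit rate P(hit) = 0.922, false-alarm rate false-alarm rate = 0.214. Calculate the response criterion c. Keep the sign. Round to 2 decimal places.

Φ⁻¹(H) = 1.4187
Φ⁻¹(FA) = -0.7926
c = −½·[z(H) + z(FA)] = −0.5 × (1.4187 + (-0.7926)) = -0.31305

c = -0.31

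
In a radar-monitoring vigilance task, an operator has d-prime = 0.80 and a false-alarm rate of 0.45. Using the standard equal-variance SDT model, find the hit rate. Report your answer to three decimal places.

hit rate = 0.750

z(false-alarm rate) = z(0.45) = -0.1257
z(H) = z(FA) + d' = -0.1257 + 0.80 = 0.6743
hit rate = Φ(0.6743) = 0.7499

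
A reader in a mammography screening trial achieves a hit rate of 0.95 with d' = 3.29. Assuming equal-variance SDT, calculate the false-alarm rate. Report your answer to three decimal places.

z(hit rate) = z(0.95) = 1.6449
z(FA) = z(H) − d' = 1.6449 − 3.29 = -1.6451
false-alarm rate = Φ(-1.6451) = 0.0500

false-alarm rate = 0.050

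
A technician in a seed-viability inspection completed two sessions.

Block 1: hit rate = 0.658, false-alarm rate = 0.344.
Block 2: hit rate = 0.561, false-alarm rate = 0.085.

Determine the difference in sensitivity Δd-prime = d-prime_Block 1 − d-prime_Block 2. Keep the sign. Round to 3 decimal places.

Block 1: z(0.658) = 0.4070, z(0.344) = -0.4016, d' = 0.8086
Block 2: z(0.561) = 0.1535, z(0.085) = -1.3722, d' = 1.5257
Δd' = d'_Block 1 − d'_Block 2 = 0.8086 − 1.5257 = -0.7171
Block 2 has the higher sensitivity.

Δd-prime = -0.717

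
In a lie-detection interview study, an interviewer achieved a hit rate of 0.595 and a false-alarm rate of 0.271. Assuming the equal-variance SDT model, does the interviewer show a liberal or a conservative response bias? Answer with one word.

z(H) = 0.240, z(FA) = -0.610
c = −½·(z(H) + z(FA)) = 0.185
c > 0 → conservative criterion (biased toward responding “no”).

conservative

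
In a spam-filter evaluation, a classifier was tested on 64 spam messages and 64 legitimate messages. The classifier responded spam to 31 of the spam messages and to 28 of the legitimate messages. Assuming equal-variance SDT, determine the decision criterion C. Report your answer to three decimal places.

H = 31/64 = 0.4844
FA = 28/64 = 0.4375
z(H) = z(0.4844) = -0.0391
z(FA) = z(0.4375) = -0.1573
c = −½·[z(H) + z(FA)] = −0.5 × (-0.0391 + (-0.1573)) = 0.0982

C = 0.098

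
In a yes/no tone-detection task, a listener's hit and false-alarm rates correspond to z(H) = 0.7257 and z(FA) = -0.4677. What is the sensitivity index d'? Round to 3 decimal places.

d' = z(H) − z(FA) = 0.7257 − (-0.4677) = 1.1934

d' = 1.193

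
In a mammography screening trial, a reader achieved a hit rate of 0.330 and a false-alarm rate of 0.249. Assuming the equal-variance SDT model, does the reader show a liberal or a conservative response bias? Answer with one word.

conservative

z(H) = -0.440, z(FA) = -0.678
c = −½·(z(H) + z(FA)) = 0.559
c > 0 → conservative criterion (biased toward responding “no”).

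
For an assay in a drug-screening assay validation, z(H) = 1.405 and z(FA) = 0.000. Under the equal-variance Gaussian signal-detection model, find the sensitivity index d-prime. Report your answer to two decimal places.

d-prime = 1.41

d' = z(H) − z(FA) = 1.405 − 0.000 = 1.405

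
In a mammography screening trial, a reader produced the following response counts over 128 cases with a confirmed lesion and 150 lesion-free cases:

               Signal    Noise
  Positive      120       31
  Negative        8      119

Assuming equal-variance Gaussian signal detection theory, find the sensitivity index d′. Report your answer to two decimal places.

d′ = 2.35

H = 120/128 = 0.9375
FA = 31/150 = 0.2067
Φ⁻¹(H) = 1.534
Φ⁻¹(FA) = -0.818
d' = z(H) − z(FA) = 1.534 − (-0.818) = 2.352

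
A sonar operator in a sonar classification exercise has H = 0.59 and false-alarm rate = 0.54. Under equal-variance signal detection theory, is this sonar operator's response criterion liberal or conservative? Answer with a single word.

z(H) = 0.228, z(FA) = 0.100
c = −½·(z(H) + z(FA)) = -0.164
c < 0 → liberal criterion (biased toward responding “yes”).

liberal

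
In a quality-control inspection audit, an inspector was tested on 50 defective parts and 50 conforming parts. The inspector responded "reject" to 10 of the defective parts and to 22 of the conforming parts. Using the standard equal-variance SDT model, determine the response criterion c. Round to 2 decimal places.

c = 0.50

H = 10/50 = 0.2000
FA = 22/50 = 0.4400
z(H) = -0.8416
z(FA) = -0.1510
c = −½·[z(H) + z(FA)] = −0.5 × (-0.8416 + (-0.1510)) = 0.4963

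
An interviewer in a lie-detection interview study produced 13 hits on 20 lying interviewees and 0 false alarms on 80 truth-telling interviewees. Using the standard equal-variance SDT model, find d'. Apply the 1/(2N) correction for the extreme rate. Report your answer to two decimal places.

The false-alarm rate is 0/80 = 0, so apply the 1/(2N) correction: FA → 1/(2·80) = 0.00625.
z(H) = z(0.65000) = 0.385
z(FA) = z(0.00625) = -2.498
d' = 0.385 − (-2.498) = 2.883

d' = 2.88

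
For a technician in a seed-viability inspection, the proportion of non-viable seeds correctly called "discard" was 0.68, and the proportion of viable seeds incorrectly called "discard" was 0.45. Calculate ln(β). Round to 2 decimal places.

z(H) = 0.468
z(FA) = -0.126
ln β = −½·[z(H)² − z(FA)²] = −0.5 × (0.219 − 0.016) = -0.1015

ln β = -0.10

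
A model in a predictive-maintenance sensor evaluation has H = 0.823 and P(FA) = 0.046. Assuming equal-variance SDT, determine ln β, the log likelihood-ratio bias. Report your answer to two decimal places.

ln β = 0.99

Φ⁻¹(H) = Φ⁻¹(0.823) = 0.927
Φ⁻¹(FA) = Φ⁻¹(0.046) = -1.685
ln β = −½·[z(H)² − z(FA)²] = −0.5 × (0.859 − 2.839) = 0.990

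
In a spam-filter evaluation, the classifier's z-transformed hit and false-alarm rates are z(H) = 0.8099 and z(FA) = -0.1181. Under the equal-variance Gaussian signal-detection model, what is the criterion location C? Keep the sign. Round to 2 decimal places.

c = −½·[z(H) + z(FA)] = −½·(0.8099 + (-0.1181)) = -0.3459

C = -0.35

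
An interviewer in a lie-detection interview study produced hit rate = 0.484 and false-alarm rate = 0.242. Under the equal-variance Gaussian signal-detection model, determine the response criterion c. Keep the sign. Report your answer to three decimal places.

Φ⁻¹(0.484) = -0.0401, Φ⁻¹(0.242) = -0.6999
c = −½·[z(H) + z(FA)] = −0.5 × (-0.0401 + (-0.6999)) = 0.3700

c = 0.370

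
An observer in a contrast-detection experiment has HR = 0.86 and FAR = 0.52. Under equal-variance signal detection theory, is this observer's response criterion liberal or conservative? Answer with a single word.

liberal

z(H) = 1.080, z(FA) = 0.050
c = −½·(z(H) + z(FA)) = -0.565
c < 0 → liberal criterion (biased toward responding “yes”).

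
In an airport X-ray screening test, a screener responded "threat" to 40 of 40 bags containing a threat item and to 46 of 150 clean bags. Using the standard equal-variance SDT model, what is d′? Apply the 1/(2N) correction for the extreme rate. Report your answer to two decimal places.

The hit rate is 40/40 = 1, so apply the 1/(2N) correction: H → 1 − 1/(2·40) = 0.98750.
z(H) = z(0.98750) = 2.241
z(FA) = z(0.30667) = -0.505
d' = 2.241 − (-0.505) = 2.746

d′ = 2.75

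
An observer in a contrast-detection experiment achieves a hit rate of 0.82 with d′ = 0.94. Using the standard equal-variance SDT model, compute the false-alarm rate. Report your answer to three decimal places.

false-alarm rate = 0.490

z(hit rate) = z(0.82) = 0.9154
z(FA) = z(H) − d' = 0.9154 − 0.94 = -0.0246
false-alarm rate = Φ(-0.0246) = 0.4902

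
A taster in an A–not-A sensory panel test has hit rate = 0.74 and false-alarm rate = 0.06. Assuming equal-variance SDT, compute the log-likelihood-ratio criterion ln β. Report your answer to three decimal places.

ln β = 1.002

z(H) = 0.6433
z(FA) = -1.5548
ln β = −½·[z(H)² − z(FA)²] = −0.5 × (0.4138 − 2.4174) = 1.0018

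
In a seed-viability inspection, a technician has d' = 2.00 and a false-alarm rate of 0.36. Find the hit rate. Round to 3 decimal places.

z(false-alarm rate) = z(0.36) = -0.3585
z(H) = z(FA) + d' = -0.3585 + 2.00 = 1.6415
hit rate = Φ(1.6415) = 0.9497

hit rate = 0.950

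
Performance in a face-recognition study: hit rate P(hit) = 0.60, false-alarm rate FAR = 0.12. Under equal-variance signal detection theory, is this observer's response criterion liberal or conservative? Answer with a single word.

conservative

z(H) = 0.253, z(FA) = -1.175
c = −½·(z(H) + z(FA)) = 0.461
c > 0 → conservative criterion (biased toward responding “no”).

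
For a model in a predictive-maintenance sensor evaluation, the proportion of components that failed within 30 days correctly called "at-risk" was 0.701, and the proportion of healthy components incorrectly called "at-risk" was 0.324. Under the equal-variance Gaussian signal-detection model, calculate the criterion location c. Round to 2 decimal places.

c = -0.04

z(0.701) = 0.527, z(0.324) = -0.457
c = −½·[z(H) + z(FA)] = −0.5 × (0.527 + (-0.457)) = -0.035
c < 0: the model has a liberal response bias.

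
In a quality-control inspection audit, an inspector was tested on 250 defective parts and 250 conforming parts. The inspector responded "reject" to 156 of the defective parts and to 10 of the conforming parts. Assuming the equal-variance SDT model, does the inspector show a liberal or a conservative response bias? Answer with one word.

conservative

z(H) = 0.316, z(FA) = -1.751
c = −½·(z(H) + z(FA)) = 0.7175
c > 0 → conservative criterion (biased toward responding “no”).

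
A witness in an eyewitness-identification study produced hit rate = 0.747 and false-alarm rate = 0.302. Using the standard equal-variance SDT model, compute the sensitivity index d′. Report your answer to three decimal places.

d′ = 1.184

Φ⁻¹(H) = Φ⁻¹(0.747) = 0.6651
Φ⁻¹(FA) = Φ⁻¹(0.302) = -0.5187
d' = z(H) − z(FA) = 0.6651 − (-0.5187) = 1.1838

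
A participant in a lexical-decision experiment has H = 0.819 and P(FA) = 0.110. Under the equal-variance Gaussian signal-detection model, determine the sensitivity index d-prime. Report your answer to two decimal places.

z(H) = z(0.819) = 0.9116
z(FA) = z(0.110) = -1.2265
d' = z(H) − z(FA) = 0.9116 − (-1.2265) = 2.1381

d-prime = 2.14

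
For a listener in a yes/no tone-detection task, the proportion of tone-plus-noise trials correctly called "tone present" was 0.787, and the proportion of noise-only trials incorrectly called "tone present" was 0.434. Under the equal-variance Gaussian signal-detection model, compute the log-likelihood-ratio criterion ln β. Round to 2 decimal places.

Φ⁻¹(H) = Φ⁻¹(0.787) = 0.796
Φ⁻¹(FA) = Φ⁻¹(0.434) = -0.166
ln β = −½·[z(H)² − z(FA)²] = −0.5 × (0.634 − 0.028) = -0.303

ln β = -0.30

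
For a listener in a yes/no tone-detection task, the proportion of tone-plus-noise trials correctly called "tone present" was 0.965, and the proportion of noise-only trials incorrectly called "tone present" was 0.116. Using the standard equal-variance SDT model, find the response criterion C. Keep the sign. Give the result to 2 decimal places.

C = -0.31

Φ⁻¹(H) = Φ⁻¹(0.965) = 1.812
Φ⁻¹(FA) = Φ⁻¹(0.116) = -1.195
c = −½·[z(H) + z(FA)] = −0.5 × (1.812 + (-1.195)) = -0.3085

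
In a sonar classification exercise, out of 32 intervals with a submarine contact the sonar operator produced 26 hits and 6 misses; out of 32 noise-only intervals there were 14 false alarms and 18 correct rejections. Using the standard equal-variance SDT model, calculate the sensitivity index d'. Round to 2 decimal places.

d' = 1.04

H = 26/32 = 0.8125
FA = 14/32 = 0.4375
z(H) = z(0.8125) = 0.8871
z(FA) = z(0.4375) = -0.1573
d' = z(H) − z(FA) = 0.8871 − (-0.1573) = 1.0444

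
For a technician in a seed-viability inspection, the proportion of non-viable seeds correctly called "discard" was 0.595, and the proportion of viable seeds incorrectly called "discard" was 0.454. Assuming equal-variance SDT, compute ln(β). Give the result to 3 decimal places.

ln β = -0.022

z(0.595) = 0.2404, z(0.454) = -0.1156
ln β = −½·[z(H)² − z(FA)²] = −0.5 × (0.0578 − 0.0134) = -0.0222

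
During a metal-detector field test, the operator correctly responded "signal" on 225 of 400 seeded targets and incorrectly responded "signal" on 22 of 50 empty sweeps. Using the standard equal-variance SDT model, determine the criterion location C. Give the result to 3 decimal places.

C = -0.003

H = 225/400 = 0.5625
FA = 22/50 = 0.4400
z(0.5625) = 0.1573, z(0.4400) = -0.1510
c = −½·[z(H) + z(FA)] = −0.5 × (0.1573 + (-0.1510)) = -0.00315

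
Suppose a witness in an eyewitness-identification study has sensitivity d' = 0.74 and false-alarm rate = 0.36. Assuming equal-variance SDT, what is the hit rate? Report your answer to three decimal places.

z(false-alarm rate) = z(0.36) = -0.3585
z(H) = z(FA) + d' = -0.3585 + 0.74 = 0.3815
hit rate = Φ(0.3815) = 0.6486

hit rate = 0.649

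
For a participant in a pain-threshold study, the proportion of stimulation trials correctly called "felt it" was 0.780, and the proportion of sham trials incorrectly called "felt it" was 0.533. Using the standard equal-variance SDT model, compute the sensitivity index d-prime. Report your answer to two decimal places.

d-prime = 0.69

z(H) = z(0.780) = 0.772
z(FA) = z(0.533) = 0.083
d' = z(H) − z(FA) = 0.772 − 0.083 = 0.689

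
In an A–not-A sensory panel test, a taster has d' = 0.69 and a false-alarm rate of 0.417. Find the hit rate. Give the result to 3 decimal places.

z(false-alarm rate) = z(0.417) = -0.2096
z(H) = z(FA) + d' = -0.2096 + 0.69 = 0.4804
hit rate = Φ(0.4804) = 0.6845

hit rate = 0.685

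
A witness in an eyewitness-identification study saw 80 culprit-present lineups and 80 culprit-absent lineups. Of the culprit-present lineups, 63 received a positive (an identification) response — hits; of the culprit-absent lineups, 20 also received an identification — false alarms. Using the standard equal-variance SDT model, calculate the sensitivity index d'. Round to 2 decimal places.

H = 63/80 = 0.7875
FA = 20/80 = 0.2500
z(H) = 0.798
z(FA) = -0.674
d' = z(H) − z(FA) = 0.798 − (-0.674) = 1.472

d' = 1.47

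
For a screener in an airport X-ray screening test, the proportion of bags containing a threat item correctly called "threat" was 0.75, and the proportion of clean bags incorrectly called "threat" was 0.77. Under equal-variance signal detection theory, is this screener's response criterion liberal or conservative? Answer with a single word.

liberal

z(H) = 0.674, z(FA) = 0.739
c = −½·(z(H) + z(FA)) = -0.7065
c < 0 → liberal criterion (biased toward responding “yes”).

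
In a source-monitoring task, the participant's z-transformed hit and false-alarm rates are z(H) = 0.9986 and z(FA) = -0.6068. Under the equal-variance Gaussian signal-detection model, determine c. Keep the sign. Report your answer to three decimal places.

c = −½·[z(H) + z(FA)] = −½·(0.9986 + (-0.6068)) = -0.1959
c < 0: the participant has a liberal response bias.

c = -0.196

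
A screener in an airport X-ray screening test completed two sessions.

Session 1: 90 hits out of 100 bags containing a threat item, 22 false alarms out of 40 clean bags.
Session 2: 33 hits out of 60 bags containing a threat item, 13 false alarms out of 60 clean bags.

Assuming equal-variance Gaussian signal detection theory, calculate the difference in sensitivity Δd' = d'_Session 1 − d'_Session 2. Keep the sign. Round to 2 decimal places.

Session 1: z(0.9000) = 1.282, z(0.5500) = 0.126, d' = 1.156
Session 2: z(0.5500) = 0.126, z(0.2167) = -0.783, d' = 0.909
Δd' = d'_Session 1 − d'_Session 2 = 1.156 − 0.909 = 0.247
Session 1 has the higher sensitivity.

Δd' = 0.25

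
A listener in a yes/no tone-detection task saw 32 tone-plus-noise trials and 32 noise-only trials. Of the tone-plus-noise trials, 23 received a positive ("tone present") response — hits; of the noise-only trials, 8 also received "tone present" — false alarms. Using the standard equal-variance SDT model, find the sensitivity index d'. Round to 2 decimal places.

H = 23/32 = 0.7188
FA = 8/32 = 0.2500
z(0.7188) = 0.579, z(0.2500) = -0.674
d' = z(H) − z(FA) = 0.579 − (-0.674) = 1.253

d' = 1.25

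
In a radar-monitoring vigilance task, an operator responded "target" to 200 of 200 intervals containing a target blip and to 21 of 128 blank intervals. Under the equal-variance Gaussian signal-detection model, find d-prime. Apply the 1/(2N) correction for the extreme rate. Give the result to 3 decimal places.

The hit rate is 200/200 = 1, so apply the 1/(2N) correction: H → 1 − 1/(2·200) = 0.99750.
z(H) = z(0.99750) = 2.8070
z(FA) = z(0.16406) = -0.9779
d' = 2.8070 − (-0.9779) = 3.7849

d-prime = 3.785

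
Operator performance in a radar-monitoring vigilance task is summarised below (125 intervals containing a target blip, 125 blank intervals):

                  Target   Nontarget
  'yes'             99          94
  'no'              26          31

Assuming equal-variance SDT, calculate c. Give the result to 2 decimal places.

H = 99/125 = 0.7920
FA = 94/125 = 0.7520
Φ⁻¹(H) = 0.813
Φ⁻¹(FA) = 0.681
c = −½·[z(H) + z(FA)] = −0.5 × (0.813 + 0.681) = -0.747

c = -0.75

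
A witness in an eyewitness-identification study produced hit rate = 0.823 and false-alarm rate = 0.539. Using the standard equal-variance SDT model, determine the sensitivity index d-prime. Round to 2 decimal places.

d-prime = 0.83

z(H) = 0.9269
z(FA) = 0.0979
d' = z(H) − z(FA) = 0.9269 − 0.0979 = 0.8290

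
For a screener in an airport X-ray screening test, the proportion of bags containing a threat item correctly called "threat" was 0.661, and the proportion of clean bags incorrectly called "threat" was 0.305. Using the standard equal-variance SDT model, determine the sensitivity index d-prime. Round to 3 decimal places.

d-prime = 0.925

z(H) = 0.4152
z(FA) = -0.5101
d' = z(H) − z(FA) = 0.4152 − (-0.5101) = 0.9253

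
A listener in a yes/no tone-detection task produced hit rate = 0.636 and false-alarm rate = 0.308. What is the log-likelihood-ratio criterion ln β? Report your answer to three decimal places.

ln β = 0.065

Φ⁻¹(0.636) = 0.3478, Φ⁻¹(0.308) = -0.5015
ln β = −½·[z(H)² − z(FA)²] = −0.5 × (0.1210 − 0.2515) = 0.06525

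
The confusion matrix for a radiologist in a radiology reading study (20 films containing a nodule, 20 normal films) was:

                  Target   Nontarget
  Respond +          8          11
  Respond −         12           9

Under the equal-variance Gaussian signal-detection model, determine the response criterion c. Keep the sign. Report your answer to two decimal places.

c = 0.06

H = 8/20 = 0.4000
FA = 11/20 = 0.5500
Φ⁻¹(0.4000) = -0.2533, Φ⁻¹(0.5500) = 0.1257
c = −½·[z(H) + z(FA)] = −0.5 × (-0.2533 + 0.1257) = 0.0638
c > 0: the radiologist has a conservative response bias.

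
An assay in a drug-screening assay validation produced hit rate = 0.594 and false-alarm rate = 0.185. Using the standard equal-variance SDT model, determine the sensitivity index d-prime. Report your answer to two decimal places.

d-prime = 1.13

z(H) = z(0.594) = 0.238
z(FA) = z(0.185) = -0.896
d' = z(H) − z(FA) = 0.238 − (-0.896) = 1.134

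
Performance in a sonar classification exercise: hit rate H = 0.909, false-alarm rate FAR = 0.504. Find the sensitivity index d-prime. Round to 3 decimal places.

d-prime = 1.325

Φ⁻¹(H) = 1.3346
Φ⁻¹(FA) = 0.0100
d' = z(H) − z(FA) = 1.3346 − 0.0100 = 1.3246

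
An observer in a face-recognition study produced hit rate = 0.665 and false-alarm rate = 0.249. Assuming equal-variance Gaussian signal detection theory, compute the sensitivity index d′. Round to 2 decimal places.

d′ = 1.10

z(H) = z(0.665) = 0.4261
z(FA) = z(0.249) = -0.6776
d' = z(H) − z(FA) = 0.4261 − (-0.6776) = 1.1037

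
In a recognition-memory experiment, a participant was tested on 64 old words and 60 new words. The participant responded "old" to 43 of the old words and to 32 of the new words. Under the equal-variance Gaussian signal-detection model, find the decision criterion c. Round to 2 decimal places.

c = -0.26

H = 43/64 = 0.6719
FA = 32/60 = 0.5333
z(H) = 0.445
z(FA) = 0.084
c = −½·[z(H) + z(FA)] = −0.5 × (0.445 + 0.084) = -0.2645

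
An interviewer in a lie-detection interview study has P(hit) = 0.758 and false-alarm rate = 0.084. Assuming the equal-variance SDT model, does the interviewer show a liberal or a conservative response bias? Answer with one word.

conservative

z(H) = 0.700, z(FA) = -1.379
c = −½·(z(H) + z(FA)) = 0.3395
c > 0 → conservative criterion (biased toward responding “no”).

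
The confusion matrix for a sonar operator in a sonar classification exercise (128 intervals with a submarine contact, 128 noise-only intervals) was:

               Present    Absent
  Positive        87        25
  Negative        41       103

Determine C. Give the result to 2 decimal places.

C = 0.20

H = 87/128 = 0.6797
FA = 25/128 = 0.1953
z(H) = 0.467
z(FA) = -0.859
c = −½·[z(H) + z(FA)] = −0.5 × (0.467 + (-0.859)) = 0.196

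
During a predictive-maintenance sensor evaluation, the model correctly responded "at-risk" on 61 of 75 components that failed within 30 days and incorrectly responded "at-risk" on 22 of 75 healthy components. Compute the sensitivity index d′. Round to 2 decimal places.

d′ = 1.43

H = 61/75 = 0.8133
FA = 22/75 = 0.2933
Φ⁻¹(H) = Φ⁻¹(0.8133) = 0.8901
Φ⁻¹(FA) = Φ⁻¹(0.2933) = -0.5438
d' = z(H) − z(FA) = 0.8901 − (-0.5438) = 1.4339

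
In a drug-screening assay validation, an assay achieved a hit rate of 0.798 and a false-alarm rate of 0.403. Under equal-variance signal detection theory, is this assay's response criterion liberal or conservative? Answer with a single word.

liberal

z(H) = 0.834, z(FA) = -0.246
c = −½·(z(H) + z(FA)) = -0.294
c < 0 → liberal criterion (biased toward responding “yes”).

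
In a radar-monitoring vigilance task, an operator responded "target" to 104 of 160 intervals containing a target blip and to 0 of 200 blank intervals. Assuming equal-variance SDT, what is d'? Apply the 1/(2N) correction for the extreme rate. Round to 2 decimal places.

d' = 3.19

The false-alarm rate is 0/200 = 0, so apply the 1/(2N) correction: FA → 1/(2·200) = 0.00250.
z(H) = z(0.65000) = 0.385
z(FA) = z(0.00250) = -2.807
d' = 0.385 − (-2.807) = 3.192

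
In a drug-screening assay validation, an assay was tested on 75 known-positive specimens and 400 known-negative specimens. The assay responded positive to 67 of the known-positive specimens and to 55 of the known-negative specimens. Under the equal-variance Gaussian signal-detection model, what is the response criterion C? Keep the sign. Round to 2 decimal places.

C = -0.08

H = 67/75 = 0.8933
FA = 55/400 = 0.1375
Φ⁻¹(H) = 1.244
Φ⁻¹(FA) = -1.092
c = −½·[z(H) + z(FA)] = −0.5 × (1.244 + (-1.092)) = -0.076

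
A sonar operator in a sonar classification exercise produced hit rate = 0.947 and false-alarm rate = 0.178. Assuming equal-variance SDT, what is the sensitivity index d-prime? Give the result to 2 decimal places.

d-prime = 2.54

z(H) = z(0.947) = 1.6164
z(FA) = z(0.178) = -0.9230
d' = z(H) − z(FA) = 1.6164 − (-0.9230) = 2.5394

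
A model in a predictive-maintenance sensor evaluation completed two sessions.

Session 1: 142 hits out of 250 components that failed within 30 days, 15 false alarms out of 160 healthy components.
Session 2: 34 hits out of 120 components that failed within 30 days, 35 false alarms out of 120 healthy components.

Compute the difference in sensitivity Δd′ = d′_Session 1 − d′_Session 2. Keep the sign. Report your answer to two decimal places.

Δd′ = 1.51

Session 1: z(0.5680) = 0.171, z(0.0938) = -1.318, d' = 1.489
Session 2: z(0.2833) = -0.573, z(0.2917) = -0.548, d' = -0.025
Δd' = d'_Session 1 − d'_Session 2 = 1.489 − (-0.025) = 1.514
Session 1 has the higher sensitivity.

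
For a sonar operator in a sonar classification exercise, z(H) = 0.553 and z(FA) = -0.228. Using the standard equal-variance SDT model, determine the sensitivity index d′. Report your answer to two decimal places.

d' = z(H) − z(FA) = 0.553 − (-0.228) = 0.781

d′ = 0.78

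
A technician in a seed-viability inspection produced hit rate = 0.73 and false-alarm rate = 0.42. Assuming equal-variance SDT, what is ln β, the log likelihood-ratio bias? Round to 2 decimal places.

z(H) = 0.613
z(FA) = -0.202
ln β = −½·[z(H)² − z(FA)²] = −0.5 × (0.376 − 0.041) = -0.1675

ln β = -0.17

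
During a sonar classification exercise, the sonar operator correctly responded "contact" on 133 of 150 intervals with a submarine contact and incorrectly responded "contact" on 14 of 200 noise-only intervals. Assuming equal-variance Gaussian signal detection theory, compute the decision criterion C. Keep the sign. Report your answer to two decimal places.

H = 133/150 = 0.8867
FA = 14/200 = 0.0700
Φ⁻¹(H) = Φ⁻¹(0.8867) = 1.2092
Φ⁻¹(FA) = Φ⁻¹(0.0700) = -1.4758
c = −½·[z(H) + z(FA)] = −0.5 × (1.2092 + (-1.4758)) = 0.1333
c > 0: the sonar operator has a conservative response bias.

C = 0.13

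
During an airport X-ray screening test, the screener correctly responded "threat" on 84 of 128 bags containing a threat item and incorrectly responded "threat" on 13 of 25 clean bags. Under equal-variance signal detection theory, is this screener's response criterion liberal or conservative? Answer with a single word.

z(H) = 0.402, z(FA) = 0.050
c = −½·(z(H) + z(FA)) = -0.226
c < 0 → liberal criterion (biased toward responding “yes”).

liberal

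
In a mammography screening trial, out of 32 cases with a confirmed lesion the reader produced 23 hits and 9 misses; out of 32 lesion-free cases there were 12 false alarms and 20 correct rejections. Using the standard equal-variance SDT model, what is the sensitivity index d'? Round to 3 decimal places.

d' = 0.898

H = 23/32 = 0.7188
FA = 12/32 = 0.3750
Φ⁻¹(H) = Φ⁻¹(0.7188) = 0.5793
Φ⁻¹(FA) = Φ⁻¹(0.3750) = -0.3186
d' = z(H) − z(FA) = 0.5793 − (-0.3186) = 0.8979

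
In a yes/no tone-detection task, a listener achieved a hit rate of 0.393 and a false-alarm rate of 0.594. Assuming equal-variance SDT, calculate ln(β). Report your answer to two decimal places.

z(0.393) = -0.272, z(0.594) = 0.238
ln β = −½·[z(H)² − z(FA)²] = −0.5 × (0.074 − 0.057) = -0.0085

ln β = -0.01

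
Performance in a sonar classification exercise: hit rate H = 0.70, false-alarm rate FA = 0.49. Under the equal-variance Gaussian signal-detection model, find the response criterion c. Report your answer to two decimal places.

c = -0.25

z(0.70) = 0.524, z(0.49) = -0.025
c = −½·[z(H) + z(FA)] = −0.5 × (0.524 + (-0.025)) = -0.2495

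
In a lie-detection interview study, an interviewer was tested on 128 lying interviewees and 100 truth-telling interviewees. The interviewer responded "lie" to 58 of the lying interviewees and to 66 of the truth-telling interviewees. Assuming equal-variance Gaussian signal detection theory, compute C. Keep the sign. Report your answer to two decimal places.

C = -0.15

H = 58/128 = 0.4531
FA = 66/100 = 0.6600
z(0.4531) = -0.1178, z(0.6600) = 0.4125
c = −½·[z(H) + z(FA)] = −0.5 × (-0.1178 + 0.4125) = -0.14735
c < 0: the interviewer has a liberal response bias.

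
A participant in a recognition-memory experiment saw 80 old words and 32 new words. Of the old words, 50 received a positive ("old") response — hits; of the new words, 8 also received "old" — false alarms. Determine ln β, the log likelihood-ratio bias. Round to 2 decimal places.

H = 50/80 = 0.6250
FA = 8/32 = 0.2500
Φ⁻¹(H) = Φ⁻¹(0.6250) = 0.319
Φ⁻¹(FA) = Φ⁻¹(0.2500) = -0.674
ln β = −½·[z(H)² − z(FA)²] = −0.5 × (0.102 − 0.454) = 0.176

ln β = 0.18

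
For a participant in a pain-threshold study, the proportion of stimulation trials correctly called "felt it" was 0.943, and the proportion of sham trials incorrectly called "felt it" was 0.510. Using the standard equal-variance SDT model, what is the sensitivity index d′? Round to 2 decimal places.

z(H) = 1.5805
z(FA) = 0.0251
d' = z(H) − z(FA) = 1.5805 − 0.0251 = 1.5554

d′ = 1.56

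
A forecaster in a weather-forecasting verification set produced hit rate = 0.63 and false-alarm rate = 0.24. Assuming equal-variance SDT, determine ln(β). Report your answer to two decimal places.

ln β = 0.19

z(0.63) = 0.332, z(0.24) = -0.706
ln β = −½·[z(H)² − z(FA)²] = −0.5 × (0.110 − 0.498) = 0.194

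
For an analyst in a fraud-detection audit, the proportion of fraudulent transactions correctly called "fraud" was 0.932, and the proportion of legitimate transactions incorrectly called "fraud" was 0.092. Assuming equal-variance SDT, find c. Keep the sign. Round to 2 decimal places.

c = -0.08

Φ⁻¹(H) = Φ⁻¹(0.932) = 1.491
Φ⁻¹(FA) = Φ⁻¹(0.092) = -1.329
c = −½·[z(H) + z(FA)] = −0.5 × (1.491 + (-1.329)) = -0.081
c < 0: the analyst has a liberal response bias.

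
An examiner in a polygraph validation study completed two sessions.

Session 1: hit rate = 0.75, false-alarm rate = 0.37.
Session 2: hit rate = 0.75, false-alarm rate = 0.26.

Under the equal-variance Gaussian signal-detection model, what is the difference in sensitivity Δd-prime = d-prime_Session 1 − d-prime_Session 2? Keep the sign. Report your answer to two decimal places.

Δd-prime = -0.31

Session 1: z(0.75) = 0.674, z(0.37) = -0.332, d' = 1.006
Session 2: z(0.75) = 0.674, z(0.26) = -0.643, d' = 1.317
Δd' = d'_Session 1 − d'_Session 2 = 1.006 − 1.317 = -0.311
Session 2 has the higher sensitivity.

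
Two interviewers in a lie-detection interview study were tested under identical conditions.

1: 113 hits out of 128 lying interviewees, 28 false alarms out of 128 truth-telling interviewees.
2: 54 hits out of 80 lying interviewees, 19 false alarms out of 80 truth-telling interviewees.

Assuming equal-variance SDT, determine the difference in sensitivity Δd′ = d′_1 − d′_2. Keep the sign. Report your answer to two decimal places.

1: z(0.8828) = 1.189, z(0.2188) = -0.776, d' = 1.965
2: z(0.6750) = 0.454, z(0.2375) = -0.714, d' = 1.168
Δd' = d'_1 − d'_2 = 1.965 − 1.168 = 0.797
1 has the higher sensitivity.

Δd′ = 0.80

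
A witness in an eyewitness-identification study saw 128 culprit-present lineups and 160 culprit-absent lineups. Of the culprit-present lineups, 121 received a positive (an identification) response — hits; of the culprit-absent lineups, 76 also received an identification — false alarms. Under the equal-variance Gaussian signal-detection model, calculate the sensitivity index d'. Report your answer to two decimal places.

H = 121/128 = 0.9453
FA = 76/160 = 0.4750
Φ⁻¹(0.9453) = 1.6009, Φ⁻¹(0.4750) = -0.0627
d' = z(H) − z(FA) = 1.6009 − (-0.0627) = 1.6636

d' = 1.66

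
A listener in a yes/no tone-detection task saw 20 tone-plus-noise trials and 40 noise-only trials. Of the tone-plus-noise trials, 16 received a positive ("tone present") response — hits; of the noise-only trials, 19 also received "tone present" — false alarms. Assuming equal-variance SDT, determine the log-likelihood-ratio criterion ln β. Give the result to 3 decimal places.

ln β = -0.352

H = 16/20 = 0.8000
FA = 19/40 = 0.4750
Φ⁻¹(H) = 0.8416
Φ⁻¹(FA) = -0.0627
ln β = −½·[z(H)² − z(FA)²] = −0.5 × (0.7083 − 0.0039) = -0.3522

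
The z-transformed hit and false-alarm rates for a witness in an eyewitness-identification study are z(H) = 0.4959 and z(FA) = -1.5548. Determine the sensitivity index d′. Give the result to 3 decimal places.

d′ = 2.051

d' = z(H) − z(FA) = 0.4959 − (-1.5548) = 2.0507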